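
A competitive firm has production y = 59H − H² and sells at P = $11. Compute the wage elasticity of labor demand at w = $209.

ε = -0.475

From P·MP_H = w with MP_H = 59 − 2H, labor demand is H(w) = (59 − w/11)/2.
dH/dw = −1/(22) = -1/22.
At w = 209, H = 20, so ε = (dH/dw)·(w/H) = (-1/22)·(209/20) = -0.475.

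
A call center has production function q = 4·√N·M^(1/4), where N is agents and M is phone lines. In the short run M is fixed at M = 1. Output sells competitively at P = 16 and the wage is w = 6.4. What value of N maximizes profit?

With M = 1, MP_N = (1/2)·4·N^(-1/2)·1^(1/4) = 2·N^(-1/2).
Profit maximization for a price taker requires P·MP_N = w: 16·2·N^(-1/2) = 6.4.
So N^(-1/2) = 0.2, which gives N = 25.

N* = 25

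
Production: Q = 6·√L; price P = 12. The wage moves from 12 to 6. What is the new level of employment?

From P·MP_L = w with MP_L = 3·L^(-1/2), the labor demand is L(w) = (36/w)^(2).
At w = 12: L = 9. At w = 6: L = 36.

L* = 36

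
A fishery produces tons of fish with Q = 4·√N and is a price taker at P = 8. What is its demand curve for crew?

MP_N = (1/2)·4·N^(-1/2) = 2·N^(-1/2).
Setting P·MP_N = w: 16·N^(-1/2) = w.
Solving for N: N^(-1/2) = w/16, so N = (16/w)^(2).

N(w) = 256/w²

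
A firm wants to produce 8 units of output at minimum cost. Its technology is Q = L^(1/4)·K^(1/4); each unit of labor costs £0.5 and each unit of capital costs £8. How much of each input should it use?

L* = 256, K* = 16

Cost minimization requires the marginal rate of technical substitution to equal the input-price ratio: MP_L/MP_K = w/r.
Here MP_L/MP_K = (1/4)·(K/L)/(1/4) = (K/L). Setting this equal to 0.5/8 = 0.0625 gives K = 0.0625L.
Substituting into Q = 8: L^(1/4)·(0.0625L)^(1/4) = 8.
Solving, L = 256 and K = 16.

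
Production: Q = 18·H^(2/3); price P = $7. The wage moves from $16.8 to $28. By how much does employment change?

From P·MP_H = w with MP_H = 12·H^(-1/3), the labor demand is H(w) = (84/w)^(3).
At w = 16.8: H = 125. At w = 28: H = 27.
ΔH = 27 − 125 = -98.

ΔH = -98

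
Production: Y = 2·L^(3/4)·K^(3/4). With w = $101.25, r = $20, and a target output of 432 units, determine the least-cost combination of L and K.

L* = 16, K* = 81

Cost minimization requires the marginal rate of technical substitution to equal the input-price ratio: MP_L/MP_K = w/r.
Here MP_L/MP_K = (3/4)·(K/L)/(3/4) = (K/L). Setting this equal to 101.25/20 = 5.0625 gives K = 5.0625L.
Substituting into Y = 432: 2·L^(3/4)·(5.0625L)^(3/4) = 432.
Solving, L = 16 and K = 81.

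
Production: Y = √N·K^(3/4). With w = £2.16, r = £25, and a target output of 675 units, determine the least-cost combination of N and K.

Cost minimization requires the marginal rate of technical substitution to equal the input-price ratio: MP_N/MP_K = w/r.
Here MP_N/MP_K = (1/2)·(K/N)/(3/4) = (2/3)·(K/N). Setting this equal to 2.16/25 = 0.0864 gives K = 0.1296N.
Substituting into Y = 675: N^(1/2)·(0.1296N)^(3/4) = 675.
Solving, N = 625 and K = 81.

N* = 625, K* = 81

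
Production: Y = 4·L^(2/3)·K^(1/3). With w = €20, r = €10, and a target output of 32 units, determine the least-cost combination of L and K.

Cost minimization requires the marginal rate of technical substitution to equal the input-price ratio: MP_L/MP_K = w/r.
Here MP_L/MP_K = (2/3)·(K/L)/(1/3) = 2·(K/L). Setting this equal to 20/10 = 2 gives K = L.
Substituting into Y = 32: 4·L^(2/3)·(L)^(1/3) = 32.
Solving, L = 8 and K = 8.

L* = 8, K* = 8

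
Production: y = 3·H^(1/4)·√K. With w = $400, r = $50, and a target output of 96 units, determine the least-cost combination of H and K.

H* = 16, K* = 256

Cost minimization requires the marginal rate of technical substitution to equal the input-price ratio: MP_H/MP_K = w/r.
Here MP_H/MP_K = (1/4)·(K/H)/(1/2) = 0.5·(K/H). Setting this equal to 400/50 = 8 gives K = 16H.
Substituting into y = 96: 3·H^(1/4)·(16H)^(1/2) = 96.
Solving, H = 16 and K = 256.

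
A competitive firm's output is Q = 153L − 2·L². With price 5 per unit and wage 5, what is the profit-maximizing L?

The marginal product of L is MP_L = 153 − 4L.
A price-taking firm hires until the value of the marginal product equals the wage: P·MP_L = w, so 5·(153 − 4L) = 5.
Then 153 − 4L = 1, giving L = 38.

L* = 38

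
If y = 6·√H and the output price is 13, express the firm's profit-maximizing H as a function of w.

MP_H = (1/2)·6·H^(-1/2) = 3·H^(-1/2).
Setting P·MP_H = w: 39·H^(-1/2) = w.
Solving for H: H^(-1/2) = w/39, so H = (39/w)^(2).

H(w) = 1521/w²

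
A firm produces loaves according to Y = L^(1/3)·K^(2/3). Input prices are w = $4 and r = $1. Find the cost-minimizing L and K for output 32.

Cost minimization requires the marginal rate of technical substitution to equal the input-price ratio: MP_L/MP_K = w/r.
Here MP_L/MP_K = (1/3)·(K/L)/(2/3) = 0.5·(K/L). Setting this equal to 4/1 = 4 gives K = 8L.
Substituting into Y = 32: L^(1/3)·(8L)^(2/3) = 32.
Solving, L = 8 and K = 64.

L* = 8, K* = 64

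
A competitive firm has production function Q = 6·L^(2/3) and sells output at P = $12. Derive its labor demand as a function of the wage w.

MP_L = (2/3)·6·L^(-1/3) = 4·L^(-1/3).
Setting P·MP_L = w: 48·L^(-1/3) = w.
Solving for L: L^(-1/3) = w/48, so L = (48/w)^(3).

L(w) = 110592/w³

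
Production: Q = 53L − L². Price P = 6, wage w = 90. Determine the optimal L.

L* = 19

The marginal product of L is MP_L = 53 − 2L.
A price-taking firm hires until the value of the marginal product equals the wage: P·MP_L = w, so 6·(53 − 2L) = 90.
Then 53 − 2L = 15, giving L = 19.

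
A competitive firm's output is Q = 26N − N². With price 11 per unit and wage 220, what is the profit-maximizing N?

The marginal product of N is MP_N = 26 − 2N.
A price-taking firm hires until the value of the marginal product equals the wage: P·MP_N = w, so 11·(26 − 2N) = 220.
Then 26 − 2N = 20, giving N = 3.

N* = 3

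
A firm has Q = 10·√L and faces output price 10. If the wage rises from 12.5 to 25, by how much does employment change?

From P·MP_L = w with MP_L = 5·L^(-1/2), the labor demand is L(w) = (50/w)^(2).
At w = 12.5: L = 16. At w = 25: L = 4.
ΔL = 4 − 16 = -12.

ΔL = -12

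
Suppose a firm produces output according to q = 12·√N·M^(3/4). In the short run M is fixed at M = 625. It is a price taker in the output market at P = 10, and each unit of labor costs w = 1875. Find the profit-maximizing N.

With M = 625, MP_N = (1/2)·12·N^(-1/2)·625^(3/4) = 750·N^(-1/2).
Profit maximization for a price taker requires P·MP_N = w: 10·750·N^(-1/2) = 1875.
So N^(-1/2) = 0.25, which gives N = 16.

N* = 16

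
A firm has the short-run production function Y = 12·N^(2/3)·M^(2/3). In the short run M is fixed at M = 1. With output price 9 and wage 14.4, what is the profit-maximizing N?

With M = 1, MP_N = (2/3)·12·N^(-1/3)·1^(2/3) = 8·N^(-1/3).
Profit maximization for a price taker requires P·MP_N = w: 9·8·N^(-1/3) = 14.4.
So N^(-1/3) = 0.2, which gives N = 125.

N* = 125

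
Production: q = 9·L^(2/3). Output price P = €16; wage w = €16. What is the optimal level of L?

MP_L = (2/3)·9·L^(-1/3) = 6·L^(-1/3).
Profit maximization for a price taker requires P·MP_L = w: 16·6·L^(-1/3) = 16.
So L^(-1/3) = 1/6, which gives L = 216.

L* = 216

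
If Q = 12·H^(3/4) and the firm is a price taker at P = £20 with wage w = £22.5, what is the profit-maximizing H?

H* = 4096

MP_H = (3/4)·12·H^(-1/4) = 9·H^(-1/4).
Profit maximization for a price taker requires P·MP_H = w: 20·9·H^(-1/4) = 22.5.
So H^(-1/4) = 0.125, which gives H = 4096.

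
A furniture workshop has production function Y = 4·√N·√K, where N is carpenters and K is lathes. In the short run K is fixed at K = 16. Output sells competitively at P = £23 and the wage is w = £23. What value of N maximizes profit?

With K = 16, MP_N = (1/2)·4·N^(-1/2)·16^(1/2) = 8·N^(-1/2).
Profit maximization for a price taker requires P·MP_N = w: 23·8·N^(-1/2) = 23.
So N^(-1/2) = 0.125, which gives N = 64.

N* = 64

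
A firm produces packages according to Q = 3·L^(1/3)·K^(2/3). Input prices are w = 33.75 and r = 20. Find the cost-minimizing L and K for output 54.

L* = 8, K* = 27

Cost minimization requires the marginal rate of technical substitution to equal the input-price ratio: MP_L/MP_K = w/r.
Here MP_L/MP_K = (1/3)·(K/L)/(2/3) = 0.5·(K/L). Setting this equal to 33.75/20 = 1.6875 gives K = 3.375L.
Substituting into Q = 54: 3·L^(1/3)·(3.375L)^(2/3) = 54.
Solving, L = 8 and K = 27.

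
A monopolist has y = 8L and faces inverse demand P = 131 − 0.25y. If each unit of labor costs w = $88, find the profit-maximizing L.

Marginal revenue from the inverse demand is MR = 131 − 0.5y.
The marginal product is MP_L = 8.
A monopolist hires until marginal revenue product equals the wage: MR·MP_L = w.
(131 − 4L)·8 = 88, so L = 30.

L* = 30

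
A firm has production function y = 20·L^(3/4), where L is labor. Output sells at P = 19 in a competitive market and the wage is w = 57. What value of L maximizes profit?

MP_L = (3/4)·20·L^(-1/4) = 15·L^(-1/4).
Profit maximization for a price taker requires P·MP_L = w: 19·15·L^(-1/4) = 57.
So L^(-1/4) = 0.2, which gives L = 625.

L* = 625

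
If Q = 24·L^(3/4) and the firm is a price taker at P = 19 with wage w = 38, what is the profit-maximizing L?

L* = 6561

MP_L = (3/4)·24·L^(-1/4) = 18·L^(-1/4).
Profit maximization for a price taker requires P·MP_L = w: 19·18·L^(-1/4) = 38.
So L^(-1/4) = 1/9, which gives L = 6561.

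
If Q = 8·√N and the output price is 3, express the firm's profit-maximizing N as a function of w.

N(w) = 144/w²

MP_N = (1/2)·8·N^(-1/2) = 4·N^(-1/2).
Setting P·MP_N = w: 12·N^(-1/2) = w.
Solving for N: N^(-1/2) = w/12, so N = (12/w)^(2).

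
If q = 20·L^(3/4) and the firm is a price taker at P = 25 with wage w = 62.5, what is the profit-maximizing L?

L* = 1296

MP_L = (3/4)·20·L^(-1/4) = 15·L^(-1/4).
Profit maximization for a price taker requires P·MP_L = w: 25·15·L^(-1/4) = 62.5.
So L^(-1/4) = 1/6, which gives L = 1296.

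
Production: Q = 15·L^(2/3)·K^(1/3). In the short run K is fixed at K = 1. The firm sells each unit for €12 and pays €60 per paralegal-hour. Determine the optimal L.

With K = 1, MP_L = (2/3)·15·L^(-1/3)·1^(1/3) = 10·L^(-1/3).
Profit maximization for a price taker requires P·MP_L = w: 12·10·L^(-1/3) = 60.
So L^(-1/3) = 0.5, which gives L = 8.

L* = 8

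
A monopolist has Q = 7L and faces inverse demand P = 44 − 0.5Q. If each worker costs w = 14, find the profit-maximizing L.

Marginal revenue from the inverse demand is MR = 44 − Q.
The marginal product is MP_L = 7.
A monopolist hires until marginal revenue product equals the wage: MR·MP_L = w.
(44 − 7L)·7 = 14, so L = 6.

L* = 6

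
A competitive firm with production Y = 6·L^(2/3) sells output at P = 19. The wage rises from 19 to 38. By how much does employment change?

ΔL = -56

From P·MP_L = w with MP_L = 4·L^(-1/3), the labor demand is L(w) = (76/w)^(3).
At w = 19: L = 64. At w = 38: L = 8.
ΔL = 8 − 64 = -56.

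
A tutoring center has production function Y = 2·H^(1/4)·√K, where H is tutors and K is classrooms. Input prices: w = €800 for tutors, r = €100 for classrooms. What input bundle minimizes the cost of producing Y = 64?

H* = 16, K* = 256

Cost minimization requires the marginal rate of technical substitution to equal the input-price ratio: MP_H/MP_K = w/r.
Here MP_H/MP_K = (1/4)·(K/H)/(1/2) = 0.5·(K/H). Setting this equal to 800/100 = 8 gives K = 16H.
Substituting into Y = 64: 2·H^(1/4)·(16H)^(1/2) = 64.
Solving, H = 16 and K = 256.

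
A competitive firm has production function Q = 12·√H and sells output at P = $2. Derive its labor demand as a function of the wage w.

H(w) = 144/w²

MP_H = (1/2)·12·H^(-1/2) = 6·H^(-1/2).
Setting P·MP_H = w: 12·H^(-1/2) = w.
Solving for H: H^(-1/2) = w/12, so H = (12/w)^(2).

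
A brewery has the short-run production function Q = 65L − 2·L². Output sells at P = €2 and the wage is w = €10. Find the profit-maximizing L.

The marginal product of L is MP_L = 65 − 4L.
A price-taking firm hires until the value of the marginal product equals the wage: P·MP_L = w, so 2·(65 − 4L) = 10.
Then 65 − 4L = 5, giving L = 15.

L* = 15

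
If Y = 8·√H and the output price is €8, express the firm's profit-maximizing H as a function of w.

H(w) = 1024/w²

MP_H = (1/2)·8·H^(-1/2) = 4·H^(-1/2).
Setting P·MP_H = w: 32·H^(-1/2) = w.
Solving for H: H^(-1/2) = w/32, so H = (32/w)^(2).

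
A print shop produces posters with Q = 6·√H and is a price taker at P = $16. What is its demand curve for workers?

H(w) = 2304/w²

MP_H = (1/2)·6·H^(-1/2) = 3·H^(-1/2).
Setting P·MP_H = w: 48·H^(-1/2) = w.
Solving for H: H^(-1/2) = w/48, so H = (48/w)^(2).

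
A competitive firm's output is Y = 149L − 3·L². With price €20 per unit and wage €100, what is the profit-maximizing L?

The marginal product of L is MP_L = 149 − 6L.
A price-taking firm hires until the value of the marginal product equals the wage: P·MP_L = w, so 20·(149 − 6L) = 100.
Then 149 − 6L = 5, giving L = 24.

L* = 24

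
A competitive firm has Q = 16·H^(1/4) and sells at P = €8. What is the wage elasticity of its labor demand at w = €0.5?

ε = -4/3

MP_H = (1/4)·16·H^(-3/4), so P·MP_H = w gives 32·H^(-3/4) = w.
Solving, H(w) = (32/w)^(4/3). This is a constant-elasticity form: H ∝ w^(−4/3), so ε = −4/3.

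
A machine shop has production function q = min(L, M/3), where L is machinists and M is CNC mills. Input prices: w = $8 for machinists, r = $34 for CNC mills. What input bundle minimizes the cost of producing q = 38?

L* = 38, M* = 114

With a fixed-proportions technology, the cost-minimizing bundle uses no slack in either input: L = M/3 = q.
So L = 38 and M = 3·38 = 114.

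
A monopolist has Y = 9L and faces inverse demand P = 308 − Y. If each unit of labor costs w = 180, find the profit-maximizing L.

Marginal revenue from the inverse demand is MR = 308 − 2Y.
The marginal product is MP_L = 9.
A monopolist hires until marginal revenue product equals the wage: MR·MP_L = w.
(308 − 18L)·9 = 180, so L = 16.

L* = 16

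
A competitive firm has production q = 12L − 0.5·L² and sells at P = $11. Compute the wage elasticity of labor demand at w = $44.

ε = -0.5

From P·MP_L = w with MP_L = 12 − L, labor demand is L(w) = 12 − w/11.
dL/dw = −1/(11) = -1/11.
At w = 44, L = 8, so ε = (dL/dw)·(w/L) = (-1/11)·(44/8) = -0.5.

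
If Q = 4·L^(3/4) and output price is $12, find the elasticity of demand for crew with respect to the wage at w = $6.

ε = -4

MP_L = (3/4)·4·L^(-1/4), so P·MP_L = w gives 36·L^(-1/4) = w.
Solving, L(w) = (36/w)^(4). This is a constant-elasticity form: L ∝ w^(−4), so ε = −4.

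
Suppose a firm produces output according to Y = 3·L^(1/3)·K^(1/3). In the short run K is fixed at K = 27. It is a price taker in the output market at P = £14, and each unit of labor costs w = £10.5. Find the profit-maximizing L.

With K = 27, MP_L = (1/3)·3·L^(-2/3)·27^(1/3) = 3·L^(-2/3).
Profit maximization for a price taker requires P·MP_L = w: 14·3·L^(-2/3) = 10.5.
So L^(-2/3) = 0.25, which gives L = 8.

L* = 8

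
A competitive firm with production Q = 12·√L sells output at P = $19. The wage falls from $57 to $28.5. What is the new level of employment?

From P·MP_L = w with MP_L = 6·L^(-1/2), the labor demand is L(w) = (114/w)^(2).
At w = 57: L = 4. At w = 28.5: L = 16.

L* = 16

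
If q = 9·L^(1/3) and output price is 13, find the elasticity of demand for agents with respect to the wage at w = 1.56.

MP_L = (1/3)·9·L^(-2/3), so P·MP_L = w gives 39·L^(-2/3) = w.
Solving, L(w) = (39/w)^(3/2). This is a constant-elasticity form: L ∝ w^(−3/2), so ε = −3/2.

ε = -1.5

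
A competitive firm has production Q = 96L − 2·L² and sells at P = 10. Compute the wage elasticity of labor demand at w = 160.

From P·MP_L = w with MP_L = 96 − 4L, labor demand is L(w) = (96 − w/10)/4.
dL/dw = −1/(40) = -0.025.
At w = 160, L = 20, so ε = (dL/dw)·(w/L) = (-0.025)·(160/20) = -0.2.

ε = -0.2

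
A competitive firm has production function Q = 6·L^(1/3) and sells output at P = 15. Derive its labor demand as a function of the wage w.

L(w) = (30/w)^(3/2)

MP_L = (1/3)·6·L^(-2/3) = 2·L^(-2/3).
Setting P·MP_L = w: 30·L^(-2/3) = w.
Solving for L: L^(-2/3) = w/30, so L = (30/w)^(3/2).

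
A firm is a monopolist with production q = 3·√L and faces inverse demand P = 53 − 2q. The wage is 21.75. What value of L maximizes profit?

Marginal revenue from the inverse demand is MR = 53 − 4q.
The marginal product is MP_L = 1.5·L^(-1/2).
A monopolist hires until marginal revenue product equals the wage: MR·MP_L = w.
At L, q = 3·√L. Substituting and solving: (53 − 12·√L)·1.5·L^(-1/2) = 21.75 gives L = 4.

L* = 4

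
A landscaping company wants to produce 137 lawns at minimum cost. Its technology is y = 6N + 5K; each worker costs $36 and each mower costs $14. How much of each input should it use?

N* = 0, K* = 27.4

The inputs are perfect substitutes, so the firm uses whichever has the lower cost per unit of output.
Cost per unit of output via N is w/6 = 6; via K it is r/5 = 2.8. K is cheaper.
Producing y = 137 with K alone: N = 0, K = 27.4.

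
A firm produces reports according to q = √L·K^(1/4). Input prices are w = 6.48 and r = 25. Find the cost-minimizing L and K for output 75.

Cost minimization requires the marginal rate of technical substitution to equal the input-price ratio: MP_L/MP_K = w/r.
Here MP_L/MP_K = (1/2)·(K/L)/(1/4) = 2·(K/L). Setting this equal to 6.48/25 = 0.2592 gives K = 0.1296L.
Substituting into q = 75: L^(1/2)·(0.1296L)^(1/4) = 75.
Solving, L = 625 and K = 81.

L* = 625, K* = 81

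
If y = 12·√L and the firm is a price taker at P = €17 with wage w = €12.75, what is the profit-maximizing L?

MP_L = (1/2)·12·L^(-1/2) = 6·L^(-1/2).
Profit maximization for a price taker requires P·MP_L = w: 17·6·L^(-1/2) = 12.75.
So L^(-1/2) = 0.125, which gives L = 64.

L* = 64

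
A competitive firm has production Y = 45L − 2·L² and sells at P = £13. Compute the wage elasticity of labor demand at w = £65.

From P·MP_L = w with MP_L = 45 − 4L, labor demand is L(w) = (45 − w/13)/4.
dL/dw = −1/(52) = -1/52.
At w = 65, L = 10, so ε = (dL/dw)·(w/L) = (-1/52)·(65/10) = -0.125.

ε = -0.125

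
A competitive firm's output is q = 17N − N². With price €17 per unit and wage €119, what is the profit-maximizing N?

The marginal product of N is MP_N = 17 − 2N.
A price-taking firm hires until the value of the marginal product equals the wage: P·MP_N = w, so 17·(17 − 2N) = 119.
Then 17 − 2N = 7, giving N = 5.

N* = 5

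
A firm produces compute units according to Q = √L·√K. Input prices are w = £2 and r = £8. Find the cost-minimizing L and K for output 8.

L* = 16, K* = 4

Cost minimization requires the marginal rate of technical substitution to equal the input-price ratio: MP_L/MP_K = w/r.
Here MP_L/MP_K = (1/2)·(K/L)/(1/2) = (K/L). Setting this equal to 2/8 = 0.25 gives K = 0.25L.
Substituting into Q = 8: L^(1/2)·(0.25L)^(1/2) = 8.
Solving, L = 16 and K = 4.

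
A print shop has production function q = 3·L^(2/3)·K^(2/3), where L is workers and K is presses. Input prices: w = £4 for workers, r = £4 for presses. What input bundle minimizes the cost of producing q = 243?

Cost minimization requires the marginal rate of technical substitution to equal the input-price ratio: MP_L/MP_K = w/r.
Here MP_L/MP_K = (2/3)·(K/L)/(2/3) = (K/L). Setting this equal to 4/4 = 1 gives K = L.
Substituting into q = 243: 3·L^(2/3)·(L)^(2/3) = 243.
Solving, L = 27 and K = 27.

L* = 27, K* = 27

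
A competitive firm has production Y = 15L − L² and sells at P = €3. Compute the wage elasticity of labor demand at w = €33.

From P·MP_L = w with MP_L = 15 − 2L, labor demand is L(w) = (15 − w/3)/2.
dL/dw = −1/(6) = -1/6.
At w = 33, L = 2, so ε = (dL/dw)·(w/L) = (-1/6)·(33/2) = -2.75.

ε = -2.75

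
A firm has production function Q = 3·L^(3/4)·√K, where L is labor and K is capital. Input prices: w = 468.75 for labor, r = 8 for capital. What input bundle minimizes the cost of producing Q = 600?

Cost minimization requires the marginal rate of technical substitution to equal the input-price ratio: MP_L/MP_K = w/r.
Here MP_L/MP_K = (3/4)·(K/L)/(1/2) = 1.5·(K/L). Setting this equal to 468.75/8 = 58.59375 gives K = 39.0625L.
Substituting into Q = 600: 3·L^(3/4)·(39.0625L)^(1/2) = 600.
Solving, L = 16 and K = 625.

L* = 16, K* = 625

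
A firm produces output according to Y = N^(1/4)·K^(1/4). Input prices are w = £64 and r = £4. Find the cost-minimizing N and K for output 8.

N* = 16, K* = 256

Cost minimization requires the marginal rate of technical substitution to equal the input-price ratio: MP_N/MP_K = w/r.
Here MP_N/MP_K = (1/4)·(K/N)/(1/4) = (K/N). Setting this equal to 64/4 = 16 gives K = 16N.
Substituting into Y = 8: N^(1/4)·(16N)^(1/4) = 8.
Solving, N = 16 and K = 256.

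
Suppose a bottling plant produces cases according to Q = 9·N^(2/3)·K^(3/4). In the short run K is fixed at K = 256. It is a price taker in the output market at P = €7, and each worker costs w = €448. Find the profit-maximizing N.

N* = 216

With K = 256, MP_N = (2/3)·9·N^(-1/3)·256^(3/4) = 384·N^(-1/3).
Profit maximization for a price taker requires P·MP_N = w: 7·384·N^(-1/3) = 448.
So N^(-1/3) = 1/6, which gives N = 216.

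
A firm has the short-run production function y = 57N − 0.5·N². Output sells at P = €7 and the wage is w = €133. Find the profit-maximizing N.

N* = 38

The marginal product of N is MP_N = 57 − N.
A price-taking firm hires until the value of the marginal product equals the wage: P·MP_N = w, so 7·(57 − N) = 133.
Then 57 − N = 19, giving N = 38.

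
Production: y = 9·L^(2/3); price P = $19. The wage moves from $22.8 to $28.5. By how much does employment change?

From P·MP_L = w with MP_L = 6·L^(-1/3), the labor demand is L(w) = (114/w)^(3).
At w = 22.8: L = 125. At w = 28.5: L = 64.
ΔL = 64 − 125 = -61.

ΔL = -61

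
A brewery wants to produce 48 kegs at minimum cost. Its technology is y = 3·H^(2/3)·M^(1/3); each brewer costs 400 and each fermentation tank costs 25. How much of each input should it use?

Cost minimization requires the marginal rate of technical substitution to equal the input-price ratio: MP_H/MP_M = w/r.
Here MP_H/MP_M = (2/3)·(M/H)/(1/3) = 2·(M/H). Setting this equal to 400/25 = 16 gives M = 8H.
Substituting into y = 48: 3·H^(2/3)·(8H)^(1/3) = 48.
Solving, H = 8 and M = 64.

H* = 8, M* = 64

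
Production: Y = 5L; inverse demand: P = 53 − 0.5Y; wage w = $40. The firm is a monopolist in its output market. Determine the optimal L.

Marginal revenue from the inverse demand is MR = 53 − Y.
The marginal product is MP_L = 5.
A monopolist hires until marginal revenue product equals the wage: MR·MP_L = w.
(53 − 5L)·5 = 40, so L = 9.

L* = 9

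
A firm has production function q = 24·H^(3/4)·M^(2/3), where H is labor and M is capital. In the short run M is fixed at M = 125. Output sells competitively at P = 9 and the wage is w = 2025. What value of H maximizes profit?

H* = 16

With M = 125, MP_H = (3/4)·24·H^(-1/4)·125^(2/3) = 450·H^(-1/4).
Profit maximization for a price taker requires P·MP_H = w: 9·450·H^(-1/4) = 2025.
So H^(-1/4) = 0.5, which gives H = 16.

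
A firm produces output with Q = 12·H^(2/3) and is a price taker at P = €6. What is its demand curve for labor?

MP_H = (2/3)·12·H^(-1/3) = 8·H^(-1/3).
Setting P·MP_H = w: 48·H^(-1/3) = w.
Solving for H: H^(-1/3) = w/48, so H = (48/w)^(3).

H(w) = 110592/w³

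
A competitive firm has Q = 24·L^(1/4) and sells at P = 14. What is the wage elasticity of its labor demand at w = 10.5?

MP_L = (1/4)·24·L^(-3/4), so P·MP_L = w gives 84·L^(-3/4) = w.
Solving, L(w) = (84/w)^(4/3). This is a constant-elasticity form: L ∝ w^(−4/3), so ε = −4/3.

ε = -4/3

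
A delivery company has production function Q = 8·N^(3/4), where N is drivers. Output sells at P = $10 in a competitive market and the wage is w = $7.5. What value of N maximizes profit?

MP_N = (3/4)·8·N^(-1/4) = 6·N^(-1/4).
Profit maximization for a price taker requires P·MP_N = w: 10·6·N^(-1/4) = 7.5.
So N^(-1/4) = 0.125, which gives N = 4096.

N* = 4096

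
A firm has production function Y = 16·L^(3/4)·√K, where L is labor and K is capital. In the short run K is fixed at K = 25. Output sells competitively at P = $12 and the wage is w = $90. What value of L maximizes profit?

L* = 4096

With K = 25, MP_L = (3/4)·16·L^(-1/4)·25^(1/2) = 60·L^(-1/4).
Profit maximization for a price taker requires P·MP_L = w: 12·60·L^(-1/4) = 90.
So L^(-1/4) = 0.125, which gives L = 4096.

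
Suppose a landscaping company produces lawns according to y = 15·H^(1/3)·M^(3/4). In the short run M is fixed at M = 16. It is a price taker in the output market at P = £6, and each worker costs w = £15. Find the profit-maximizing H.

With M = 16, MP_H = (1/3)·15·H^(-2/3)·16^(3/4) = 40·H^(-2/3).
Profit maximization for a price taker requires P·MP_H = w: 6·40·H^(-2/3) = 15.
So H^(-2/3) = 0.0625, which gives H = 64.

H* = 64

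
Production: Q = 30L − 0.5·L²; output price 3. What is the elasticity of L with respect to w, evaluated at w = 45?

From P·MP_L = w with MP_L = 30 − L, labor demand is L(w) = 30 − w/3.
dL/dw = −1/(3) = -1/3.
At w = 45, L = 15, so ε = (dL/dw)·(w/L) = (-1/3)·(45/15) = -1.

ε = -1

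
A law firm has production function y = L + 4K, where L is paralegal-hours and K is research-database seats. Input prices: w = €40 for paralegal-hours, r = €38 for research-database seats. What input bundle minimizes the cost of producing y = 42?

L* = 0, K* = 10.5

The inputs are perfect substitutes, so the firm uses whichever has the lower cost per unit of output.
Cost per unit of output via L is 40; via K it is 9.5. K is cheaper.
Producing y = 42 with K alone: L = 0, K = 10.5.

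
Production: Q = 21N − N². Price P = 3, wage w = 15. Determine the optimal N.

N* = 8

The marginal product of N is MP_N = 21 − 2N.
A price-taking firm hires until the value of the marginal product equals the wage: P·MP_N = w, so 3·(21 − 2N) = 15.
Then 21 − 2N = 5, giving N = 8.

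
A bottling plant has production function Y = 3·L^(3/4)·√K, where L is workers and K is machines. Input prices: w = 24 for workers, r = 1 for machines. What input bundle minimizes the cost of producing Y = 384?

L* = 16, K* = 256

Cost minimization requires the marginal rate of technical substitution to equal the input-price ratio: MP_L/MP_K = w/r.
Here MP_L/MP_K = (3/4)·(K/L)/(1/2) = 1.5·(K/L). Setting this equal to 24/1 = 24 gives K = 16L.
Substituting into Y = 384: 3·L^(3/4)·(16L)^(1/2) = 384.
Solving, L = 16 and K = 256.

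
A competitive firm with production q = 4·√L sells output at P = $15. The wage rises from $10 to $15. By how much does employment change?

From P·MP_L = w with MP_L = 2·L^(-1/2), the labor demand is L(w) = (30/w)^(2).
At w = 10: L = 9. At w = 15: L = 4.
ΔL = 4 − 9 = -5.

ΔL = -5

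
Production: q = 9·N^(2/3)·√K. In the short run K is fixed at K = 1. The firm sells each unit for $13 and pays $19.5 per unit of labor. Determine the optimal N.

With K = 1, MP_N = (2/3)·9·N^(-1/3)·1^(1/2) = 6·N^(-1/3).
Profit maximization for a price taker requires P·MP_N = w: 13·6·N^(-1/3) = 19.5.
So N^(-1/3) = 0.25, which gives N = 64.

N* = 64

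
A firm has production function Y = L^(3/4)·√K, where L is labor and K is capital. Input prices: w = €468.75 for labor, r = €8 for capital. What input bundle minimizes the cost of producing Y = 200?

Cost minimization requires the marginal rate of technical substitution to equal the input-price ratio: MP_L/MP_K = w/r.
Here MP_L/MP_K = (3/4)·(K/L)/(1/2) = 1.5·(K/L). Setting this equal to 468.75/8 = 58.59375 gives K = 39.0625L.
Substituting into Y = 200: L^(3/4)·(39.0625L)^(1/2) = 200.
Solving, L = 16 and K = 625.

L* = 16, K* = 625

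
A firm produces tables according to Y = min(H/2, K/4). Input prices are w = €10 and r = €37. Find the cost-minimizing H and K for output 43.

H* = 86, K* = 172

With a fixed-proportions technology, the cost-minimizing bundle uses no slack in either input: H/2 = K/4 = Y.
So H = 2·43 = 86 and K = 4·43 = 172.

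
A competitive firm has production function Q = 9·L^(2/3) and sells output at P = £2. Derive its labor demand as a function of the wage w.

L(w) = 1728/w³

MP_L = (2/3)·9·L^(-1/3) = 6·L^(-1/3).
Setting P·MP_L = w: 12·L^(-1/3) = w.
Solving for L: L^(-1/3) = w/12, so L = (12/w)^(3).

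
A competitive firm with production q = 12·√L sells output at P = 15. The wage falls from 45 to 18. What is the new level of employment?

From P·MP_L = w with MP_L = 6·L^(-1/2), the labor demand is L(w) = (90/w)^(2).
At w = 45: L = 4. At w = 18: L = 25.

L* = 25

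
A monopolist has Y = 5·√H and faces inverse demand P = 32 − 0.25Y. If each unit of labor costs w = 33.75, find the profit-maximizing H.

H* = 4

Marginal revenue from the inverse demand is MR = 32 − 0.5Y.
The marginal product is MP_H = 2.5·H^(-1/2).
A monopolist hires until marginal revenue product equals the wage: MR·MP_H = w.
At H, Y = 5·√H. Substituting and solving: (32 − 2.5·√H)·2.5·H^(-1/2) = 33.75 gives H = 4.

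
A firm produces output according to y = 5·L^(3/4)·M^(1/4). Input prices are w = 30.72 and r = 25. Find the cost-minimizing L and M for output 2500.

Cost minimization requires the marginal rate of technical substitution to equal the input-price ratio: MP_L/MP_M = w/r.
Here MP_L/MP_M = (3/4)·(M/L)/(1/4) = 3·(M/L). Setting this equal to 30.72/25 = 1.2288 gives M = 0.4096L.
Substituting into y = 2500: 5·L^(3/4)·(0.4096L)^(1/4) = 2500.
Solving, L = 625 and M = 256.

L* = 625, M* = 256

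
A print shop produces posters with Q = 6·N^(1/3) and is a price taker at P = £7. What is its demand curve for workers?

N(w) = (14/w)^(3/2)

MP_N = (1/3)·6·N^(-2/3) = 2·N^(-2/3).
Setting P·MP_N = w: 14·N^(-2/3) = w.
Solving for N: N^(-2/3) = w/14, so N = (14/w)^(3/2).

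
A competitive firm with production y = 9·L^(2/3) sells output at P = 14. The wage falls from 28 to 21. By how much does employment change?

ΔL = 37

From P·MP_L = w with MP_L = 6·L^(-1/3), the labor demand is L(w) = (84/w)^(3).
At w = 28: L = 27. At w = 21: L = 64.
ΔL = 64 − 27 = 37.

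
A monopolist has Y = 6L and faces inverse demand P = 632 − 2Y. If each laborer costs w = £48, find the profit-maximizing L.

Marginal revenue from the inverse demand is MR = 632 − 4Y.
The marginal product is MP_L = 6.
A monopolist hires until marginal revenue product equals the wage: MR·MP_L = w.
(632 − 24L)·6 = 48, so L = 26.

L* = 26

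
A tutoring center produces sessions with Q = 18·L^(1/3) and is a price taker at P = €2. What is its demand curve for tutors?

L(w) = (12/w)^(3/2)

MP_L = (1/3)·18·L^(-2/3) = 6·L^(-2/3).
Setting P·MP_L = w: 12·L^(-2/3) = w.
Solving for L: L^(-2/3) = w/12, so L = (12/w)^(3/2).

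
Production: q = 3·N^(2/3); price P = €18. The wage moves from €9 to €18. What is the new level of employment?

N* = 8

From P·MP_N = w with MP_N = 2·N^(-1/3), the labor demand is N(w) = (36/w)^(3).
At w = 9: N = 64. At w = 18: N = 8.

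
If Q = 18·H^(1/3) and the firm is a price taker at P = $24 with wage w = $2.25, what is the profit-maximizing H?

H* = 512

MP_H = (1/3)·18·H^(-2/3) = 6·H^(-2/3).
Profit maximization for a price taker requires P·MP_H = w: 24·6·H^(-2/3) = 2.25.
So H^(-2/3) = 0.015625, which gives H = 512.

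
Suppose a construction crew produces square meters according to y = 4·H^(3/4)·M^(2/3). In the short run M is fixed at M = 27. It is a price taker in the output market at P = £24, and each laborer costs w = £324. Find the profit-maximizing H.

With M = 27, MP_H = (3/4)·4·H^(-1/4)·27^(2/3) = 27·H^(-1/4).
Profit maximization for a price taker requires P·MP_H = w: 24·27·H^(-1/4) = 324.
So H^(-1/4) = 0.5, which gives H = 16.

H* = 16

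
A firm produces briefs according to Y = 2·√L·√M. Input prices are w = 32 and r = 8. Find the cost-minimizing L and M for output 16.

L* = 4, M* = 16

Cost minimization requires the marginal rate of technical substitution to equal the input-price ratio: MP_L/MP_M = w/r.
Here MP_L/MP_M = (1/2)·(M/L)/(1/2) = (M/L). Setting this equal to 32/8 = 4 gives M = 4L.
Substituting into Y = 16: 2·L^(1/2)·(4L)^(1/2) = 16.
Solving, L = 4 and M = 16.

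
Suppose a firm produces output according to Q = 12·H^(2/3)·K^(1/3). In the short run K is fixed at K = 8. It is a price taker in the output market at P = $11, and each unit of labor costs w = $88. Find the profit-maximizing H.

H* = 8

With K = 8, MP_H = (2/3)·12·H^(-1/3)·8^(1/3) = 16·H^(-1/3).
Profit maximization for a price taker requires P·MP_H = w: 11·16·H^(-1/3) = 88.
So H^(-1/3) = 0.5, which gives H = 8.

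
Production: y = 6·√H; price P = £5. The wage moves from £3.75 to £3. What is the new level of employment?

From P·MP_H = w with MP_H = 3·H^(-1/2), the labor demand is H(w) = (15/w)^(2).
At w = 3.75: H = 16. At w = 3: H = 25.

H* = 25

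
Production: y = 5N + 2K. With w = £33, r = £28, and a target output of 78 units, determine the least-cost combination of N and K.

N* = 15.6, K* = 0

The inputs are perfect substitutes, so the firm uses whichever has the lower cost per unit of output.
Cost per unit of output via N is w/5 = 6.6; via K it is r/2 = 14. N is cheaper.
Producing y = 78 with N alone: N = 15.6, K = 0.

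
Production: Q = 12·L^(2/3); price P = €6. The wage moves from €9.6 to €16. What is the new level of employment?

L* = 27

From P·MP_L = w with MP_L = 8·L^(-1/3), the labor demand is L(w) = (48/w)^(3).
At w = 9.6: L = 125. At w = 16: L = 27.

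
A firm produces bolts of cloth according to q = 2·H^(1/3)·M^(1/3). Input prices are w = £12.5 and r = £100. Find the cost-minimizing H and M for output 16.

Cost minimization requires the marginal rate of technical substitution to equal the input-price ratio: MP_H/MP_M = w/r.
Here MP_H/MP_M = (1/3)·(M/H)/(1/3) = (M/H). Setting this equal to 12.5/100 = 0.125 gives M = 0.125H.
Substituting into q = 16: 2·H^(1/3)·(0.125H)^(1/3) = 16.
Solving, H = 64 and M = 8.

H* = 64, M* = 8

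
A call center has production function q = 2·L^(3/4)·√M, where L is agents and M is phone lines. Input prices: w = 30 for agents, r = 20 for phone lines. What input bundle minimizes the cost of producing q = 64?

Cost minimization requires the marginal rate of technical substitution to equal the input-price ratio: MP_L/MP_M = w/r.
Here MP_L/MP_M = (3/4)·(M/L)/(1/2) = 1.5·(M/L). Setting this equal to 30/20 = 1.5 gives M = L.
Substituting into q = 64: 2·L^(3/4)·(L)^(1/2) = 64.
Solving, L = 16 and M = 16.

L* = 16, M* = 16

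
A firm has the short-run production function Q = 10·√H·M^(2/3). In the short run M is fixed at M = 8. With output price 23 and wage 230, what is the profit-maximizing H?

H* = 4

With M = 8, MP_H = (1/2)·10·H^(-1/2)·8^(2/3) = 20·H^(-1/2).
Profit maximization for a price taker requires P·MP_H = w: 23·20·H^(-1/2) = 230.
So H^(-1/2) = 0.5, which gives H = 4.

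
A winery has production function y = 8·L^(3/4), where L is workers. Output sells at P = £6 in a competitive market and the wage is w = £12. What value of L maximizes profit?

L* = 81

MP_L = (3/4)·8·L^(-1/4) = 6·L^(-1/4).
Profit maximization for a price taker requires P·MP_L = w: 6·6·L^(-1/4) = 12.
So L^(-1/4) = 1/3, which gives L = 81.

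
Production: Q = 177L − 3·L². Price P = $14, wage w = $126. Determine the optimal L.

L* = 28

The marginal product of L is MP_L = 177 − 6L.
A price-taking firm hires until the value of the marginal product equals the wage: P·MP_L = w, so 14·(177 − 6L) = 126.
Then 177 − 6L = 9, giving L = 28.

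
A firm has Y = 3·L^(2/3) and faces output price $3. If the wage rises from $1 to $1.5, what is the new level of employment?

From P·MP_L = w with MP_L = 2·L^(-1/3), the labor demand is L(w) = (6/w)^(3).
At w = 1: L = 216. At w = 1.5: L = 64.

L* = 64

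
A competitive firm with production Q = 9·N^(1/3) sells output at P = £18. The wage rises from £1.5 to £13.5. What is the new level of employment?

N* = 8

From P·MP_N = w with MP_N = 3·N^(-2/3), the labor demand is N(w) = (54/w)^(3/2).
At w = 1.5: N = 216. At w = 13.5: N = 8.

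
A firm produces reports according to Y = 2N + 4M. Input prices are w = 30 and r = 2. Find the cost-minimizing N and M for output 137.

The inputs are perfect substitutes, so the firm uses whichever has the lower cost per unit of output.
Cost per unit of output via N is w/2 = 15; via M it is r/4 = 0.5. M is cheaper.
Producing Y = 137 with M alone: N = 0, M = 34.25.

N* = 0, M* = 34.25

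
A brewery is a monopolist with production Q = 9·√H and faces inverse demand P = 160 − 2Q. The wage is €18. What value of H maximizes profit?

H* = 16

Marginal revenue from the inverse demand is MR = 160 − 4Q.
The marginal product is MP_H = 4.5·H^(-1/2).
A monopolist hires until marginal revenue product equals the wage: MR·MP_H = w.
At H, Q = 9·√H. Substituting and solving: (160 − 36·√H)·4.5·H^(-1/2) = 18 gives H = 16.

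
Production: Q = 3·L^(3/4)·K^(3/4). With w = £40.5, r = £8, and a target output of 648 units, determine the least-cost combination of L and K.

Cost minimization requires the marginal rate of technical substitution to equal the input-price ratio: MP_L/MP_K = w/r.
Here MP_L/MP_K = (3/4)·(K/L)/(3/4) = (K/L). Setting this equal to 40.5/8 = 5.0625 gives K = 5.0625L.
Substituting into Q = 648: 3·L^(3/4)·(5.0625L)^(3/4) = 648.
Solving, L = 16 and K = 81.

L* = 16, K* = 81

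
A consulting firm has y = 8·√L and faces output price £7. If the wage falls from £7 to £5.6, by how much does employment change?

ΔL = 9

From P·MP_L = w with MP_L = 4·L^(-1/2), the labor demand is L(w) = (28/w)^(2).
At w = 7: L = 16. At w = 5.6: L = 25.
ΔL = 25 − 16 = 9.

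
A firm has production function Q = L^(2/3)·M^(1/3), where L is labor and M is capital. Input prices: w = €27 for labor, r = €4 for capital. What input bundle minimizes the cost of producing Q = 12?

Cost minimization requires the marginal rate of technical substitution to equal the input-price ratio: MP_L/MP_M = w/r.
Here MP_L/MP_M = (2/3)·(M/L)/(1/3) = 2·(M/L). Setting this equal to 27/4 = 6.75 gives M = 3.375L.
Substituting into Q = 12: L^(2/3)·(3.375L)^(1/3) = 12.
Solving, L = 8 and M = 27.

L* = 8, M* = 27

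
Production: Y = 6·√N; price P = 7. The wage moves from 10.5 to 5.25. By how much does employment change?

From P·MP_N = w with MP_N = 3·N^(-1/2), the labor demand is N(w) = (21/w)^(2).
At w = 10.5: N = 4. At w = 5.25: N = 16.
ΔN = 16 − 4 = 12.

ΔN = 12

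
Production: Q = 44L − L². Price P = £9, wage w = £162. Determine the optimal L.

L* = 13

The marginal product of L is MP_L = 44 − 2L.
A price-taking firm hires until the value of the marginal product equals the wage: P·MP_L = w, so 9·(44 − 2L) = 162.
Then 44 − 2L = 18, giving L = 13.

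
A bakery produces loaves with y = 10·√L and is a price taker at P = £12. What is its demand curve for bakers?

MP_L = (1/2)·10·L^(-1/2) = 5·L^(-1/2).
Setting P·MP_L = w: 60·L^(-1/2) = w.
Solving for L: L^(-1/2) = w/60, so L = (60/w)^(2).

L(w) = 3600/w²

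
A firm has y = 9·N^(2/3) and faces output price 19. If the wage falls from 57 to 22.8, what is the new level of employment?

From P·MP_N = w with MP_N = 6·N^(-1/3), the labor demand is N(w) = (114/w)^(3).
At w = 57: N = 8. At w = 22.8: N = 125.

N* = 125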